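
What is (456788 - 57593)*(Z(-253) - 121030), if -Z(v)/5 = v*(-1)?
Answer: -48819552525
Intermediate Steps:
Z(v) = 5*v (Z(v) = -5*v*(-1) = -(-5)*v = 5*v)
(456788 - 57593)*(Z(-253) - 121030) = (456788 - 57593)*(5*(-253) - 121030) = 399195*(-1265 - 121030) = 399195*(-122295) = -48819552525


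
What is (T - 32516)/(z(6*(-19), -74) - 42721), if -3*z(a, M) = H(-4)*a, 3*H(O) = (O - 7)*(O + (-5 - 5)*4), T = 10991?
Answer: 64575/109771 ≈ 0.58827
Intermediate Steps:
H(O) = (-40 + O)*(-7 + O)/3 (H(O) = ((O - 7)*(O + (-5 - 5)*4))/3 = ((-7 + O)*(O - 10*4))/3 = ((-7 + O)*(O - 40))/3 = ((-7 + O)*(-40 + O))/3 = ((-40 + O)*(-7 + O))/3 = (-40 + O)*(-7 + O)/3)
z(a, M) = -484*a/9 (z(a, M) = -(280/3 - 47/3*(-4) + (⅓)*(-4)²)*a/3 = -(280/3 + 188/3 + (⅓)*16)*a/3 = -(280/3 + 188/3 + 16/3)*a/3 = -484*a/9)
(T - 32516)/(z(6*(-19), -74) - 42721) = (10991 - 32516)/(-968*(-19)/3 - 42721) = -21525/(-484/9*(-114) - 42721) = -21525/(18392/3 - 42721) = -21525/(-109771/3) = -21525*(-3/109771) = 64575/109771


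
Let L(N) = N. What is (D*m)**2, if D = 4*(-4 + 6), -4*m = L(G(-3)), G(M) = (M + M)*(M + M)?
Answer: 5184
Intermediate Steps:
G(M) = 4*M**2 (G(M) = (2*M)*(2*M) = 4*M**2)
m = -9 (m = -(-3)**2 = -9 ≈ -9.0000)
D = 8 (D = 4*2 = 8)
(D*m)**2 = (8*(-9))**2 = (-72)**2 = 5184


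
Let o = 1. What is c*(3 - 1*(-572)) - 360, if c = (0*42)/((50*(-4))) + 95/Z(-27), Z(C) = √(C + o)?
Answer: -360 - 54625*I*√26/26 ≈ -360.0 - 10713.0*I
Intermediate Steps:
Z(C) = √(1 + C) (Z(C) = √(C + 1) = √(1 + C))
c = -95*I*√26/26 (c = (0*42)/((50*(-4))) + 95/(√(1 - 27)) = 0/(-200) + 95/(√(-26)) = 0*(-1/200) + 95/((I*√26)) = 0 + 95*(-I*√26/26) = 0 - 95*I*√26/26 = -95*I*√26/26 ≈ -18.631*I)
c*(3 - 1*(-572)) - 360 = (-95*I*√26/26)*(3 - 1*(-572)) - 360 = (-95*I*√26/26)*(3 + 572) - 360 = -95*I*√26/26*575 - 360 = -54625*I*√26/26 - 360 = -360 - 54625*I*√26/26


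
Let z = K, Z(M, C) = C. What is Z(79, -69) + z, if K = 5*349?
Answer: 1676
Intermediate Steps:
K = 1745
z = 1745
Z(79, -69) + z = -69 + 1745 = 1676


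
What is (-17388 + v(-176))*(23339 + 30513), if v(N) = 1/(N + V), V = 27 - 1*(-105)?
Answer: -10300177799/11 ≈ -9.3638e+8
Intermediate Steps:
V = 132 (V = 27 + 105 = 132)
v(N) = 1/(132 + N) (v(N) = 1/(N + 132) = 1/(132 + N))
(-17388 + v(-176))*(23339 + 30513) = (-17388 + 1/(132 - 176))*(23339 + 30513) = (-17388 + 1/(-44))*53852 = (-17388 - 1/44)*53852 = -765073/44*53852 = -10300177799/11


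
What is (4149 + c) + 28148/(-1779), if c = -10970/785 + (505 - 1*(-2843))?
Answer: 2085612229/279303 ≈ 7467.2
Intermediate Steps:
c = 523442/157 (c = -10970*1/785 + (505 + 2843) = -2194/157 + 3348 = 523442/157 ≈ 3334.0)
(4149 + c) + 28148/(-1779) = (4149 + 523442/157) + 28148/(-1779) = 1174835/157 + 28148*(-1/1779) = 1174835/157 - 28148/1779 = 2085612229/279303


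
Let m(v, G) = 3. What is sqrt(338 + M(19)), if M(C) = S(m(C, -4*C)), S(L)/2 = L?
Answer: 2*sqrt(86) ≈ 18.547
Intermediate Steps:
S(L) = 2*L
M(C) = 6 (M(C) = 2*3 = 6)
sqrt(338 + M(19)) = sqrt(338 + 6) = sqrt(344) = 2*sqrt(86)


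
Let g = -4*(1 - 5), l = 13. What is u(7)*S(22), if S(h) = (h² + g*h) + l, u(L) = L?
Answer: 5943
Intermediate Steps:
g = 16 (g = -4*(-4) = 16)
S(h) = 13 + h² + 16*h (S(h) = (h² + 16*h) + 13 = 13 + h² + 16*h)
u(7)*S(22) = 7*(13 + 22² + 16*22) = 7*(13 + 484 + 352) = 7*849 = 5943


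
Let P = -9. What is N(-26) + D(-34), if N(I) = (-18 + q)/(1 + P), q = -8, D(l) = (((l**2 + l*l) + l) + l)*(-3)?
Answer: -26915/4 ≈ -6728.8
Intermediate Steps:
D(l) = -6*l - 6*l**2 (D(l) = (((l**2 + l**2) + l) + l)*(-3) = ((2*l**2 + l) + l)*(-3) = ((l + 2*l**2) + l)*(-3) = (2*l + 2*l**2)*(-3) = -6*l - 6*l**2)
N(I) = 13/4 (N(I) = (-18 - 8)/(1 - 9) = -26/(-8) = -26*(-1/8) = 13/4)
N(-26) + D(-34) = 13/4 - 6*(-34)*(1 - 34) = 13/4 - 6*(-34)*(-33) = 13/4 - 6732 = -26915/4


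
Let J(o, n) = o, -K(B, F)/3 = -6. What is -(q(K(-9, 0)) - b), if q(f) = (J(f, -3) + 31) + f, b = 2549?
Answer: 2482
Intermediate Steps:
K(B, F) = 18 (K(B, F) = -3*(-6) = 18)
q(f) = 31 + 2*f (q(f) = (f + 31) + f = (31 + f) + f = 31 + 2*f)
-(q(K(-9, 0)) - b) = -((31 + 2*18) - 1*2549) = -((31 + 36) - 2549) = -(67 - 2549) = -1*(-2482) = 2482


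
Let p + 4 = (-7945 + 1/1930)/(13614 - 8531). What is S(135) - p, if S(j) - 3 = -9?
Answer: -4286531/9810190 ≈ -0.43695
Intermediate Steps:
S(j) = -6 (S(j) = 3 - 9 = -6)
p = -54574609/9810190 (p = -4 + (-7945 + 1/1930)/(13614 - 8531) = -4 + (-7945 + 1/1930)/5083 = -4 - 15333849/1930*1/5083 = -4 - 15333849/9810190 = -54574609/9810190 ≈ -5.5630)
S(135) - p = -6 - 1*(-54574609/9810190) = -6 + 54574609/9810190 = -4286531/9810190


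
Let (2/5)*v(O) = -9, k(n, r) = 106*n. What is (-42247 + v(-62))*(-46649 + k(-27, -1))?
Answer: 4185610429/2 ≈ 2.0928e+9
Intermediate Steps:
v(O) = -45/2 (v(O) = (5/2)*(-9) = -45/2)
(-42247 + v(-62))*(-46649 + k(-27, -1)) = (-42247 - 45/2)*(-46649 + 106*(-27)) = -84539*(-46649 - 2862)/2 = -84539/2*(-49511) = 4185610429/2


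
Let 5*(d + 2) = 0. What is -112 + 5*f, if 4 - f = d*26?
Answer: 168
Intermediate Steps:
d = -2 (d = -2 + (⅕)*0 = -2 + 0 = -2)
f = 56 (f = 4 - (-2)*26 = 4 - 1*(-52) = 4 + 52 = 56)
-112 + 5*f = -112 + 5*56 = -112 + 280 = 168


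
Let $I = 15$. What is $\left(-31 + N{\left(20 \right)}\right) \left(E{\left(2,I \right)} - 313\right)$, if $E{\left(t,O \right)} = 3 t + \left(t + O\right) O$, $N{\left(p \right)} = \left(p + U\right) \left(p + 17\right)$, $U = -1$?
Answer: $-34944$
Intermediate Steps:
$N{\left(p \right)} = \left(-1 + p\right) \left(17 + p\right)$ ($N{\left(p \right)} = \left(p - 1\right) \left(p + 17\right) = \left(-1 + p\right) \left(17 + p\right)$)
$E{\left(t,O \right)} = 3 t + O \left(O + t\right)$ ($E{\left(t,O \right)} = 3 t + \left(O + t\right) O = 3 t + O \left(O + t\right)$)
$\left(-31 + N{\left(20 \right)}\right) \left(E{\left(2,I \right)} - 313\right) = \left(-31 + \left(-17 + 20^{2} + 16 \cdot 20\right)\right) \left(\left(15^{2} + 3 \cdot 2 + 15 \cdot 2\right) - 313\right) = \left(-31 + \left(-17 + 400 + 320\right)\right) \left(\left(225 + 6 + 30\right) - 313\right) = \left(-31 + 703\right) \left(261 - 313\right) = 672 \left(-52\right) = -34944$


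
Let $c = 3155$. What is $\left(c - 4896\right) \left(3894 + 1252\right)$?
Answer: $-8959186$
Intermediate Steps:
$\left(c - 4896\right) \left(3894 + 1252\right) = \left(3155 - 4896\right) \left(3894 + 1252\right) = \left(-1741\right) 5146 = -8959186$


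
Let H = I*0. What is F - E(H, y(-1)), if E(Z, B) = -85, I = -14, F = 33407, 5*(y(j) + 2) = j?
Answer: 33492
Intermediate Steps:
y(j) = -2 + j/5
H = 0 (H = -14*0 = 0)
F - E(H, y(-1)) = 33407 - 1*(-85) = 33407 + 85 = 33492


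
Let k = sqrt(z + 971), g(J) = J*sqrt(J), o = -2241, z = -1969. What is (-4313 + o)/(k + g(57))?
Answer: -6554/(57*sqrt(57) + I*sqrt(998)) ≈ -15.148 + 1.112*I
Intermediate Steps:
g(J) = J**(3/2)
k = I*sqrt(998) (k = sqrt(-1969 + 971) = sqrt(-998) = I*sqrt(998) ≈ 31.591*I)
(-4313 + o)/(k + g(57)) = (-4313 - 2241)/(I*sqrt(998) + 57**(3/2)) = -6554/(I*sqrt(998) + 57*sqrt(57)) = -6554/(57*sqrt(57) + I*sqrt(998))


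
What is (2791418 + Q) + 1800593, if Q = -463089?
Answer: 4128922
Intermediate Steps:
(2791418 + Q) + 1800593 = (2791418 - 463089) + 1800593 = 2328329 + 1800593 = 4128922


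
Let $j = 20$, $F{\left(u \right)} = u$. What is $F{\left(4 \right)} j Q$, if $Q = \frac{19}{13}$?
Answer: $\frac{1520}{13} \approx 116.92$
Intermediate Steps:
$Q = \frac{19}{13}$ ($Q = 19 \cdot \frac{1}{13} = \frac{19}{13} \approx 1.4615$)
$F{\left(4 \right)} j Q = 4 \cdot 20 \cdot \frac{19}{13} = 80 \cdot \frac{19}{13} = \frac{1520}{13}$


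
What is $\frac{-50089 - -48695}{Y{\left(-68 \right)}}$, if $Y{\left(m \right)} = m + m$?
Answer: $\frac{41}{4} \approx 10.25$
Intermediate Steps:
$Y{\left(m \right)} = 2 m$
$\frac{-50089 - -48695}{Y{\left(-68 \right)}} = \frac{-50089 - -48695}{2 \left(-68\right)} = \frac{-50089 + 48695}{-136} = \left(-1394\right) \left(- \frac{1}{136}\right) = \frac{41}{4}$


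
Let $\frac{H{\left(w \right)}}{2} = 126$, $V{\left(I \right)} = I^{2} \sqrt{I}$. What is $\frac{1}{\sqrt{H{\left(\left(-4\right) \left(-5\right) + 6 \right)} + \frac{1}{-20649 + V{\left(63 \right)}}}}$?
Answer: $\frac{\sqrt{-20649 + 11907 \sqrt{7}}}{\sqrt{-5203547 + 3000564 \sqrt{7}}} \approx 0.062994$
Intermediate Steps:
$V{\left(I \right)} = I^{\frac{5}{2}}$
$H{\left(w \right)} = 252$ ($H{\left(w \right)} = 2 \cdot 126 = 252$)
$\frac{1}{\sqrt{H{\left(\left(-4\right) \left(-5\right) + 6 \right)} + \frac{1}{-20649 + V{\left(63 \right)}}}} = \frac{1}{\sqrt{252 + \frac{1}{-20649 + 63^{\frac{5}{2}}}}} = \frac{1}{\sqrt{252 + \frac{1}{-20649 + 11907 \sqrt{7}}}}$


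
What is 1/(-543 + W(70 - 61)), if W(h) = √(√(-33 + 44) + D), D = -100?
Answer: -1/(543 - I*√(100 - √11)) ≈ -0.001841 - 3.3338e-5*I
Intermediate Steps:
W(h) = √(-100 + √11) (W(h) = √(√(-33 + 44) - 100) = √(√11 - 100) = √(-100 + √11))
1/(-543 + W(70 - 61)) = 1/(-543 + √(-100 + √11))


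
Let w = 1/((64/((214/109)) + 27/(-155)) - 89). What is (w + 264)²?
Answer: 61354453272252721/880433162596 ≈ 69687.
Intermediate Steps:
w = -16585/938314 (w = 1/((64/((214*(1/109))) + 27*(-1/155)) - 89) = 1/((64/(214/109) - 27/155) - 89) = 1/((64*(109/214) - 27/155) - 89) = 1/((3488/107 - 27/155) - 89) = 1/(537751/16585 - 89) = 1/(-938314/16585) = -16585/938314 ≈ -0.017675)
(w + 264)² = (-16585/938314 + 264)² = (247698311/938314)² = 61354453272252721/880433162596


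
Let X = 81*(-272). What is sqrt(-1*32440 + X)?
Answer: 2*I*sqrt(13618) ≈ 233.39*I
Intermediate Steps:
X = -22032
sqrt(-1*32440 + X) = sqrt(-1*32440 - 22032) = sqrt(-32440 - 22032) = sqrt(-54472) = 2*I*sqrt(13618)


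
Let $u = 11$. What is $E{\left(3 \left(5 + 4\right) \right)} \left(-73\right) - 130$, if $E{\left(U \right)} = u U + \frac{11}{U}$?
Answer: $- \frac{589700}{27} \approx -21841.0$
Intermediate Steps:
$E{\left(U \right)} = 11 U + \frac{11}{U}$
$E{\left(3 \left(5 + 4\right) \right)} \left(-73\right) - 130 = \left(11 \cdot 3 \left(5 + 4\right) + \frac{11}{3 \left(5 + 4\right)}\right) \left(-73\right) - 130 = \left(11 \cdot 3 \cdot 9 + \frac{11}{3 \cdot 9}\right) \left(-73\right) - 130 = \left(11 \cdot 27 + \frac{11}{27}\right) \left(-73\right) - 130 = \left(297 + 11 \cdot \frac{1}{27}\right) \left(-73\right) - 130 = \left(297 + \frac{11}{27}\right) \left(-73\right) - 130 = \frac{8030}{27} \left(-73\right) - 130 = - \frac{586190}{27} - 130 = - \frac{589700}{27}$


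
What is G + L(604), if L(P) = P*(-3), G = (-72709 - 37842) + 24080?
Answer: -88283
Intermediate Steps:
G = -86471 (G = -110551 + 24080 = -86471)
L(P) = -3*P
G + L(604) = -86471 - 3*604 = -86471 - 1812 = -88283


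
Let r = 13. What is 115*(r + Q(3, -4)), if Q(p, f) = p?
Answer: 1840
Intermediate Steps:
115*(r + Q(3, -4)) = 115*(13 + 3) = 115*16 = 1840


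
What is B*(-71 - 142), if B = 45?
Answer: -9585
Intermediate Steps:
B*(-71 - 142) = 45*(-71 - 142) = 45*(-213) = -9585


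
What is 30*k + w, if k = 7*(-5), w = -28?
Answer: -1078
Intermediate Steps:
k = -35
30*k + w = 30*(-35) - 28 = -1050 - 28 = -1078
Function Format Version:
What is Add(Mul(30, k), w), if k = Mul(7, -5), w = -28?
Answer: -1078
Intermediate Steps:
k = -35
Add(Mul(30, k), w) = Add(Mul(30, -35), -28) = Add(-1050, -28) = -1078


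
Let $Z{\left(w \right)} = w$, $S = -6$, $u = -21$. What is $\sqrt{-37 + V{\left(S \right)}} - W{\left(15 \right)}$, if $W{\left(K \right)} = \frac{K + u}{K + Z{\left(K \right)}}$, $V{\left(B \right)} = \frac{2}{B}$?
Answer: $\frac{1}{5} + \frac{4 i \sqrt{21}}{3} \approx 0.2 + 6.1101 i$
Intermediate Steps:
$W{\left(K \right)} = \frac{-21 + K}{2 K}$ ($W{\left(K \right)} = \frac{K - 21}{K + K} = \frac{-21 + K}{2 K}$)
$\sqrt{-37 + V{\left(S \right)}} - W{\left(15 \right)} = \sqrt{-37 + \frac{2}{-6}} - \frac{-21 + 15}{2 \cdot 15} = \sqrt{-37 + 2 \left(- \frac{1}{6}\right)} - \frac{1}{2} \cdot \frac{1}{15} \left(-6\right) = \sqrt{-37 - \frac{1}{3}} - - \frac{1}{5} = \sqrt{- \frac{112}{3}} + \frac{1}{5} = \frac{4 i \sqrt{21}}{3} + \frac{1}{5} = \frac{1}{5} + \frac{4 i \sqrt{21}}{3}$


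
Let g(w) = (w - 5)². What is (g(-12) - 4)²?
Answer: 81225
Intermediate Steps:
g(w) = (-5 + w)²
(g(-12) - 4)² = ((-5 - 12)² - 4)² = ((-17)² - 4)² = (289 - 4)² = 285² = 81225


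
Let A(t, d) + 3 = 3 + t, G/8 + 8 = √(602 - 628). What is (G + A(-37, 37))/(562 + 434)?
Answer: -101/996 + 2*I*√26/249 ≈ -0.10141 + 0.040956*I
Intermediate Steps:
G = -64 + 8*I*√26 (G = -64 + 8*√(602 - 628) = -64 + 8*√(-26) = -64 + 8*(I*√26) = -64 + 8*I*√26 ≈ -64.0 + 40.792*I)
A(t, d) = t (A(t, d) = -3 + (3 + t) = t)
(G + A(-37, 37))/(562 + 434) = ((-64 + 8*I*√26) - 37)/(562 + 434) = (-101 + 8*I*√26)/996 = -101/996 + 2*I*√26/249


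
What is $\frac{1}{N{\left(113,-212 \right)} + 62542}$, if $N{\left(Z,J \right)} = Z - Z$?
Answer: $\frac{1}{62542} \approx 1.5989 \cdot 10^{-5}$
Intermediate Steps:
$N{\left(Z,J \right)} = 0$
$\frac{1}{N{\left(113,-212 \right)} + 62542} = \frac{1}{0 + 62542} = \frac{1}{62542}$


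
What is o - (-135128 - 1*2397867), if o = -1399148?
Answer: 1133847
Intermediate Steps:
o - (-135128 - 1*2397867) = -1399148 - (-135128 - 1*2397867) = -1399148 - (-135128 - 2397867) = -1399148 - 1*(-2532995) = -1399148 + 2532995 = 1133847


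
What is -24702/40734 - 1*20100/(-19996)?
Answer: 13533842/33938211 ≈ 0.39878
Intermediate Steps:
-24702/40734 - 1*20100/(-19996) = -24702*1/40734 - 20100*(-1/19996) = -4117/6789 + 5025/4999 = 13533842/33938211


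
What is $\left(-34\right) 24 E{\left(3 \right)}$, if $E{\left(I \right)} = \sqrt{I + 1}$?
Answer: $-1632$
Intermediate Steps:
$E{\left(I \right)} = \sqrt{1 + I}$
$\left(-34\right) 24 E{\left(3 \right)} = \left(-34\right) 24 \sqrt{1 + 3} = - 816 \sqrt{4} = \left(-816\right) 2 = -1632$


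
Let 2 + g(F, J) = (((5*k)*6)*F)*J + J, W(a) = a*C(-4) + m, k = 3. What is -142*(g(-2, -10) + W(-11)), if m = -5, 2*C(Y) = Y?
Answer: -256310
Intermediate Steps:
C(Y) = Y/2
W(a) = -5 - 2*a (W(a) = a*((1/2)*(-4)) - 5 = a*(-2) - 5 = -2*a - 5 = -5 - 2*a)
g(F, J) = -2 + J + 90*F*J (g(F, J) = -2 + ((((5*3)*6)*F)*J + J) = -2 + (((15*6)*F)*J + J) = -2 + ((90*F)*J + J) = -2 + (90*F*J + J) = -2 + (J + 90*F*J) = -2 + J + 90*F*J)
-142*(g(-2, -10) + W(-11)) = -142*((-2 - 10 + 90*(-2)*(-10)) + (-5 - 2*(-11))) = -142*((-2 - 10 + 1800) + (-5 + 22)) = -142*(1788 + 17) = -142*1805 = -256310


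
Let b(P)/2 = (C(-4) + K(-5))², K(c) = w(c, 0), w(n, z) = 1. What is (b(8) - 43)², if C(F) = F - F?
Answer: 1681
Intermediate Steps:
C(F) = 0
K(c) = 1
b(P) = 2 (b(P) = 2*(0 + 1)² = 2*1² = 2*1 = 2)
(b(8) - 43)² = (2 - 43)² = (-41)² = 1681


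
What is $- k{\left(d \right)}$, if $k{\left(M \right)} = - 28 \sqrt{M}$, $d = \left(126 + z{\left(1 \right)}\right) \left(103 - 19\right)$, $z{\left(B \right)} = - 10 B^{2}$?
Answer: $112 \sqrt{609} \approx 2763.9$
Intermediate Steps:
$d = 9744$ ($d = \left(126 - 10 \cdot 1^{2}\right) \left(103 - 19\right) = \left(126 - 10\right) 84 = 116 \cdot 84 = 9744$)
$- k{\left(d \right)} = - \left(-28\right) \sqrt{9744} = - \left(-28\right) 4 \sqrt{609} = - \left(-112\right) \sqrt{609} = 112 \sqrt{609}$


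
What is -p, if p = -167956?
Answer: 167956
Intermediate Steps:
-p = -1*(-167956) = 167956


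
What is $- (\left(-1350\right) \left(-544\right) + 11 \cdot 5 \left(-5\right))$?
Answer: $-734125$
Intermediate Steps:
$- (\left(-1350\right) \left(-544\right) + 11 \cdot 5 \left(-5\right)) = - (734400 + 55 \left(-5\right)) = - (734400 - 275) = \left(-1\right) 734125 = -734125$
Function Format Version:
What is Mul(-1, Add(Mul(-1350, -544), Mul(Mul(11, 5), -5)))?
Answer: -734125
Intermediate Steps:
Mul(-1, Add(Mul(-1350, -544), Mul(Mul(11, 5), -5))) = Mul(-1, Add(734400, Mul(55, -5))) = Mul(-1, Add(734400, -275)) = Mul(-1, 734125) = -734125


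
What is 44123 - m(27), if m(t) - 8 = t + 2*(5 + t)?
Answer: 44024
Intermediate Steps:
m(t) = 18 + 3*t (m(t) = 8 + (t + 2*(5 + t)) = 8 + (t + (10 + 2*t)) = 8 + (10 + 3*t) = 18 + 3*t)
44123 - m(27) = 44123 - (18 + 3*27) = 44123 - (18 + 81) = 44123 - 1*99 = 44123 - 99 = 44024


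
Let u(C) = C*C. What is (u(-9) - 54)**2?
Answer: 729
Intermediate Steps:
u(C) = C**2
(u(-9) - 54)**2 = ((-9)**2 - 54)**2 = (81 - 54)**2 = 27**2 = 729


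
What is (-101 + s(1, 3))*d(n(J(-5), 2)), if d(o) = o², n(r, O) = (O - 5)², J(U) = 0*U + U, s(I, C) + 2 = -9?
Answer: -9072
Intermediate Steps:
s(I, C) = -11 (s(I, C) = -2 - 9 = -11)
J(U) = U (J(U) = 0 + U = U)
n(r, O) = (-5 + O)²
(-101 + s(1, 3))*d(n(J(-5), 2)) = (-101 - 11)*((-5 + 2)²)² = -112*((-3)²)² = -112*9² = -112*81 = -9072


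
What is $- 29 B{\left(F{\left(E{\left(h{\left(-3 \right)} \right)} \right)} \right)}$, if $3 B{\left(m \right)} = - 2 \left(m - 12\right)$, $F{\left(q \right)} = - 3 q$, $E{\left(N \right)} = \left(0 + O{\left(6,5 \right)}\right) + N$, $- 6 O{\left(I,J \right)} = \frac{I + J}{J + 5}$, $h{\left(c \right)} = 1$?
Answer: $- \frac{8381}{30} \approx -279.37$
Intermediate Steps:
$O{\left(I,J \right)} = - \frac{I + J}{6 \left(5 + J\right)}$ ($O{\left(I,J \right)} = - \frac{\left(I + J\right) \frac{1}{J + 5}}{6} = - \frac{\left(I + J\right) \frac{1}{5 + J}}{6} = - \frac{\frac{1}{5 + J} \left(I + J\right)}{6} = - \frac{I + J}{6 \left(5 + J\right)}$)
$E{\left(N \right)} = - \frac{11}{60} + N$ ($E{\left(N \right)} = \left(0 + \frac{\left(-1\right) 6 - 5}{6 \left(5 + 5\right)}\right) + N = \left(0 + \frac{-6 - 5}{6 \cdot 10}\right) + N = \left(0 + \frac{1}{6} \cdot \frac{1}{10} \left(-11\right)\right) + N = \left(0 - \frac{11}{60}\right) + N = - \frac{11}{60} + N$)
$B{\left(m \right)} = 8 - \frac{2 m}{3}$ ($B{\left(m \right)} = \frac{\left(-2\right) \left(m - 12\right)}{3} = \frac{\left(-2\right) \left(-12 + m\right)}{3} = \frac{24 - 2 m}{3} = 8 - \frac{2 m}{3}$)
$- 29 B{\left(F{\left(E{\left(h{\left(-3 \right)} \right)} \right)} \right)} = - 29 \left(8 - \frac{2 \left(- 3 \left(- \frac{11}{60} + 1\right)\right)}{3}\right) = - 29 \left(8 - \frac{2 \left(\left(-3\right) \frac{49}{60}\right)}{3}\right) = - 29 \left(8 - - \frac{49}{30}\right) = - 29 \left(8 + \frac{49}{30}\right) = \left(-29\right) \frac{289}{30} = - \frac{8381}{30}$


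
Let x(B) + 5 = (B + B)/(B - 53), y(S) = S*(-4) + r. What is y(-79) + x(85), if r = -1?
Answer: 5045/16 ≈ 315.31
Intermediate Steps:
y(S) = -1 - 4*S (y(S) = S*(-4) - 1 = -4*S - 1 = -1 - 4*S)
x(B) = -5 + 2*B/(-53 + B) (x(B) = -5 + (B + B)/(B - 53) = -5 + (2*B)/(-53 + B) = -5 + 2*B/(-53 + B))
y(-79) + x(85) = (-1 - 4*(-79)) + (265 - 3*85)/(-53 + 85) = (-1 + 316) + (265 - 255)/32 = 315 + (1/32)*10 = 315 + 5/16 = 5045/16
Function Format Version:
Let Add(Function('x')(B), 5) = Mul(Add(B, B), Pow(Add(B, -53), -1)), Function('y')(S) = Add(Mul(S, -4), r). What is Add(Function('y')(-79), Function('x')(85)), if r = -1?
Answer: Rational(5045, 16) ≈ 315.31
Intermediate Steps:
Function('y')(S) = Add(-1, Mul(-4, S)) (Function('y')(S) = Add(Mul(S, -4), -1) = Add(Mul(-4, S), -1) = Add(-1, Mul(-4, S)))
Function('x')(B) = Add(-5, Mul(2, B, Pow(Add(-53, B), -1))) (Function('x')(B) = Add(-5, Mul(Add(B, B), Pow(Add(B, -53), -1))) = Add(-5, Mul(Mul(2, B), Pow(Add(-53, B), -1))) = Add(-5, Mul(2, B, Pow(Add(-53, B), -1))))
Add(Function('y')(-79), Function('x')(85)) = Add(Add(-1, Mul(-4, -79)), Mul(Pow(Add(-53, 85), -1), Add(265, Mul(-3, 85)))) = Add(Add(-1, 316), Mul(Pow(32, -1), Add(265, -255))) = Add(315, Mul(Rational(1, 32), 10)) = Add(315, Rational(5, 16)) = Rational(5045, 16)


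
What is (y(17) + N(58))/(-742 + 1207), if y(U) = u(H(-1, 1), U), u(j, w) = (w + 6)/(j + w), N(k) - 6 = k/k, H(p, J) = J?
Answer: 149/8370 ≈ 0.017802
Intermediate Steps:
N(k) = 7 (N(k) = 6 + k/k = 6 + 1 = 7)
u(j, w) = (6 + w)/(j + w)
y(U) = (6 + U)/(1 + U)
(y(17) + N(58))/(-742 + 1207) = ((6 + 17)/(1 + 17) + 7)/(-742 + 1207) = (23/18 + 7)/465 = ((1/18)*23 + 7)*(1/465) = (23/18 + 7)*(1/465) = (149/18)*(1/465) = 149/8370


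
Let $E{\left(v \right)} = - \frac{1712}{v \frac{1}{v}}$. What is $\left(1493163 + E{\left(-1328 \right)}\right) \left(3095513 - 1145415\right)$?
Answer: $2908475612198$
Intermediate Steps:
$E{\left(v \right)} = -1712$ ($E{\left(v \right)} = - \frac{1712}{1} = \left(-1712\right) 1 = -1712$)
$\left(1493163 + E{\left(-1328 \right)}\right) \left(3095513 - 1145415\right) = \left(1493163 - 1712\right) \left(3095513 - 1145415\right) = 1491451 \cdot 1950098 = 2908475612198$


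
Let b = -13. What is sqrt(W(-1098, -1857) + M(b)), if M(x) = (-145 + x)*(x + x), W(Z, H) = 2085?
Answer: sqrt(6193) ≈ 78.696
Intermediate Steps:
M(x) = 2*x*(-145 + x) (M(x) = (-145 + x)*(2*x) = 2*x*(-145 + x))
sqrt(W(-1098, -1857) + M(b)) = sqrt(2085 + 2*(-13)*(-145 - 13)) = sqrt(2085 + 2*(-13)*(-158)) = sqrt(2085 + 4108) = sqrt(6193)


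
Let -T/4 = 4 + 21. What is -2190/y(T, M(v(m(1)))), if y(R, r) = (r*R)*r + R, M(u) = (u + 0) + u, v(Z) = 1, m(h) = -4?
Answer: 219/50 ≈ 4.3800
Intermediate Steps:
M(u) = 2*u (M(u) = u + u = 2*u)
T = -100 (T = -4*(4 + 21) = -4*25 = -100)
y(R, r) = R + R*r² (y(R, r) = (R*r)*r + R = R*r² + R = R + R*r²)
-2190/y(T, M(v(m(1)))) = -2190*(-1/(100*(1 + (2*1)²))) = -2190*(-1/(100*(1 + 2²))) = -2190*(-1/(100*(1 + 4))) = -2190/((-100*5)) = -2190/(-500) = -2190*(-1/500) = 219/50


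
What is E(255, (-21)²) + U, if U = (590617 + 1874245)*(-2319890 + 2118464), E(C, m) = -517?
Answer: -496487293729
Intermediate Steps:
U = -496487293212 (U = 2464862*(-201426) = -496487293212)
E(255, (-21)²) + U = -517 - 496487293212 = -496487293729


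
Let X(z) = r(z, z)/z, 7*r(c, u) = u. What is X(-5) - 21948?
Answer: -153635/7 ≈ -21948.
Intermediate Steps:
r(c, u) = u/7
X(z) = ⅐ (X(z) = (z/7)/z = ⅐)
X(-5) - 21948 = ⅐ - 21948 = -153635/7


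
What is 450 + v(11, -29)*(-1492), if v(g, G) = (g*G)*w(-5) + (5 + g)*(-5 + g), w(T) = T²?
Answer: 11755918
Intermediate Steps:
v(g, G) = (-5 + g)*(5 + g) + 25*G*g (v(g, G) = (g*G)*(-5)² + (5 + g)*(-5 + g) = (G*g)*25 + (-5 + g)*(5 + g) = 25*G*g + (-5 + g)*(5 + g) = (-5 + g)*(5 + g) + 25*G*g)
450 + v(11, -29)*(-1492) = 450 + (-25 + 11² + 25*(-29)*11)*(-1492) = 450 + (-25 + 121 - 7975)*(-1492) = 450 - 7879*(-1492) = 450 + 11755468 = 11755918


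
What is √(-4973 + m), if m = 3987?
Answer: I*√986 ≈ 31.401*I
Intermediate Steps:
√(-4973 + m) = √(-4973 + 3987) = √(-986) = I*√986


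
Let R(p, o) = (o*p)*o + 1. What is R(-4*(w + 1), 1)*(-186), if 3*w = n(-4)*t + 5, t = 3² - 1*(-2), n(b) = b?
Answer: -9114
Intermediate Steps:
t = 11 (t = 9 + 2 = 11)
w = -13 (w = (-4*11 + 5)/3 = (-44 + 5)/3 = (⅓)*(-39) = -13)
R(p, o) = 1 + p*o² (R(p, o) = p*o² + 1 = 1 + p*o²)
R(-4*(w + 1), 1)*(-186) = (1 - 4*(-13 + 1)*1²)*(-186) = (1 - 4*(-12)*1)*(-186) = (1 + 48*1)*(-186) = (1 + 48)*(-186) = 49*(-186) = -9114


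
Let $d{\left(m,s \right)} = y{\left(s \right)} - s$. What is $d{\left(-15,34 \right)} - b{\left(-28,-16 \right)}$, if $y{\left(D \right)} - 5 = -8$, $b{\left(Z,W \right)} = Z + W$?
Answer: $7$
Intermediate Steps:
$b{\left(Z,W \right)} = W + Z$
$y{\left(D \right)} = -3$ ($y{\left(D \right)} = 5 - 8 = -3$)
$d{\left(m,s \right)} = -3 - s$
$d{\left(-15,34 \right)} - b{\left(-28,-16 \right)} = \left(-3 - 34\right) - \left(-16 - 28\right) = \left(-3 - 34\right) - -44 = -37 + 44 = 7$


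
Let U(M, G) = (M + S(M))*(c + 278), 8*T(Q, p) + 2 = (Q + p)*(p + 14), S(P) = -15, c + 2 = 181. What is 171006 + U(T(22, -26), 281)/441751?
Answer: 302168269115/1767004 ≈ 1.7101e+5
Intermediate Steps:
c = 179 (c = -2 + 181 = 179)
T(Q, p) = -1/4 + (14 + p)*(Q + p)/8 (T(Q, p) = -1/4 + ((Q + p)*(p + 14))/8 = -1/4 + ((Q + p)*(14 + p))/8 = -1/4 + ((14 + p)*(Q + p))/8 = -1/4 + (14 + p)*(Q + p)/8)
U(M, G) = -6855 + 457*M (U(M, G) = (M - 15)*(179 + 278) = (-15 + M)*457 = -6855 + 457*M)
171006 + U(T(22, -26), 281)/441751 = 171006 + (-6855 + 457*(-1/4 + (1/8)*(-26)**2 + (7/4)*22 + (7/4)*(-26) + (1/8)*22*(-26)))/441751 = 171006 + (-6855 + 457*(-1/4 + (1/8)*676 + 77/2 - 91/2 - 143/2))*(1/441751) = 171006 + (-6855 + 457*(-1/4 + 169/2 + 77/2 - 91/2 - 143/2))*(1/441751) = 171006 + (-6855 + 457*(23/4))*(1/441751) = 171006 + (-6855 + 10511/4)*(1/441751) = 171006 - 16909/4*1/441751 = 171006 - 16909/1767004 = 302168269115/1767004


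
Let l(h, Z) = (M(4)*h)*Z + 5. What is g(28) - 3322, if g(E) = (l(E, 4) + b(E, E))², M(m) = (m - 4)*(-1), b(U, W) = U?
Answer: -2233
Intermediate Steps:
M(m) = 4 - m (M(m) = (-4 + m)*(-1) = 4 - m)
l(h, Z) = 5 (l(h, Z) = ((4 - 1*4)*h)*Z + 5 = ((4 - 4)*h)*Z + 5 = (0*h)*Z + 5 = 0*Z + 5 = 0 + 5 = 5)
g(E) = (5 + E)²
g(28) - 3322 = (5 + 28)² - 3322 = 33² - 3322 = 1089 - 3322 = -2233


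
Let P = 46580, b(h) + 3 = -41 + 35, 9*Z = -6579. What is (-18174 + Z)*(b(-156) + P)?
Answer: -880424755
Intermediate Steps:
Z = -731 (Z = (1/9)*(-6579) = -731)
b(h) = -9 (b(h) = -3 + (-41 + 35) = -3 - 6 = -9)
(-18174 + Z)*(b(-156) + P) = (-18174 - 731)*(-9 + 46580) = -18905*46571 = -880424755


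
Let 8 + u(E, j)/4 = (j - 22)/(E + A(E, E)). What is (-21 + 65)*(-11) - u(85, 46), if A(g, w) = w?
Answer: -38468/85 ≈ -452.56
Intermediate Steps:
u(E, j) = -32 + 2*(-22 + j)/E (u(E, j) = -32 + 4*((j - 22)/(E + E)) = -32 + 4*((-22 + j)/((2*E))) = -32 + 4*((-22 + j)*(1/(2*E))) = -32 + 4*((-22 + j)/(2*E)) = -32 + 2*(-22 + j)/E)
(-21 + 65)*(-11) - u(85, 46) = (-21 + 65)*(-11) - 2*(-22 + 46 - 16*85)/85 = 44*(-11) - 2*(-22 + 46 - 1360)/85 = -484 - 2*(-1336)/85 = -484 - 1*(-2672/85) = -484 + 2672/85 = -38468/85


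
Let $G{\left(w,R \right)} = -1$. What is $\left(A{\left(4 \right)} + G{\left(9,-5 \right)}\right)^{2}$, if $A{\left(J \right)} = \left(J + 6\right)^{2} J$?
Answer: $159201$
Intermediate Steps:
$A{\left(J \right)} = J \left(6 + J\right)^{2}$ ($A{\left(J \right)} = \left(6 + J\right)^{2} J = J \left(6 + J\right)^{2}$)
$\left(A{\left(4 \right)} + G{\left(9,-5 \right)}\right)^{2} = \left(4 \left(6 + 4\right)^{2} - 1\right)^{2} = \left(4 \cdot 10^{2} - 1\right)^{2} = \left(4 \cdot 100 - 1\right)^{2} = \left(400 - 1\right)^{2} = 399^{2} = 159201$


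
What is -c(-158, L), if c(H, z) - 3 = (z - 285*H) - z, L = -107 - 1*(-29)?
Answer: -45033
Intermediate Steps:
L = -78 (L = -107 + 29 = -78)
c(H, z) = 3 - 285*H (c(H, z) = 3 + ((z - 285*H) - z) = 3 - 285*H)
-c(-158, L) = -(3 - 285*(-158)) = -(3 + 45030) = -1*45033 = -45033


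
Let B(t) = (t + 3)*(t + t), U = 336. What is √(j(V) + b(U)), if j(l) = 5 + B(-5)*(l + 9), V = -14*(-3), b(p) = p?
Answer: √1361 ≈ 36.892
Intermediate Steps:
V = 42
B(t) = 2*t*(3 + t) (B(t) = (3 + t)*(2*t) = 2*t*(3 + t))
j(l) = 185 + 20*l (j(l) = 5 + (2*(-5)*(3 - 5))*(l + 9) = 5 + (2*(-5)*(-2))*(9 + l) = 5 + 20*(9 + l) = 5 + (180 + 20*l) = 185 + 20*l)
√(j(V) + b(U)) = √((185 + 20*42) + 336) = √((185 + 840) + 336) = √(1025 + 336) = √1361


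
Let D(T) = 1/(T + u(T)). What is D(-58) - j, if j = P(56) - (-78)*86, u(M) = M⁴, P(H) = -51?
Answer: -75333527765/11316438 ≈ -6657.0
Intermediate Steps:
j = 6657 (j = -51 - (-78)*86 = -51 - 1*(-6708) = -51 + 6708 = 6657)
D(T) = 1/(T + T⁴)
D(-58) - j = 1/(-58 + (-58)⁴) - 1*6657 = 1/(-58 + 11316496) - 6657 = 1/11316438 - 6657 = -75333527765/11316438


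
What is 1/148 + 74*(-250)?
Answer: -2737999/148 ≈ -18500.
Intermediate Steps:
1/148 + 74*(-250) = 1/148 - 18500 = -2737999/148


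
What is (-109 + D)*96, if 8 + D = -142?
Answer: -24864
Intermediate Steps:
D = -150 (D = -8 - 142 = -150)
(-109 + D)*96 = (-109 - 150)*96 = -259*96 = -24864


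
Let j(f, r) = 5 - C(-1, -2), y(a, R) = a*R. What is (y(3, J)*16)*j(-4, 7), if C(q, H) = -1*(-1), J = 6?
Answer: 1152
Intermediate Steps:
y(a, R) = R*a
C(q, H) = 1
j(f, r) = 4 (j(f, r) = 5 - 1*1 = 5 - 1 = 4)
(y(3, J)*16)*j(-4, 7) = ((6*3)*16)*4 = (18*16)*4 = 288*4 = 1152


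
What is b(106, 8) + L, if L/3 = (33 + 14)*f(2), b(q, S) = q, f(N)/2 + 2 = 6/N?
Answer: 388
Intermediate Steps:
f(N) = -4 + 12/N (f(N) = -4 + 2*(6/N) = -4 + 12/N)
L = 282 (L = 3*((33 + 14)*(-4 + 12/2)) = 3*(47*(-4 + 12*(1/2))) = 3*(47*(-4 + 6)) = 3*(47*2) = 3*94 = 282)
b(106, 8) + L = 106 + 282 = 388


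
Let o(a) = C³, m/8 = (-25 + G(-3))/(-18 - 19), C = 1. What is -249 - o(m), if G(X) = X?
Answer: -250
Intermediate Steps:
m = 224/37 (m = 8*((-25 - 3)/(-18 - 19)) = 8*(-28/(-37)) = 8*(-28*(-1/37)) = 8*(28/37) = 224/37 ≈ 6.0541)
o(a) = 1 (o(a) = 1³ = 1)
-249 - o(m) = -249 - 1*1 = -249 - 1 = -250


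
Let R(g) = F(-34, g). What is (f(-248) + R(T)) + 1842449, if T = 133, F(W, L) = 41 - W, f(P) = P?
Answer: 1842276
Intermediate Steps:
R(g) = 75 (R(g) = 41 - 1*(-34) = 41 + 34 = 75)
(f(-248) + R(T)) + 1842449 = (-248 + 75) + 1842449 = -173 + 1842449 = 1842276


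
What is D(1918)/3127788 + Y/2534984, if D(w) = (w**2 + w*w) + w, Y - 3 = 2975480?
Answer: 2330212923479/660741044616 ≈ 3.5267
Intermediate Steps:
Y = 2975483 (Y = 3 + 2975480 = 2975483)
D(w) = w + 2*w**2 (D(w) = (w**2 + w**2) + w = 2*w**2 + w = w + 2*w**2)
D(1918)/3127788 + Y/2534984 = (1918*(1 + 2*1918))/3127788 + 2975483/2534984 = (1918*(1 + 3836))*(1/3127788) + 2975483*(1/2534984) = (1918*3837)*(1/3127788) + 2975483/2534984 = 7359366*(1/3127788) + 2975483/2534984 = 1226561/521298 + 2975483/2534984 = 2330212923479/660741044616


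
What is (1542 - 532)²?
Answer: 1020100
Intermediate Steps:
(1542 - 532)² = 1010² = 1020100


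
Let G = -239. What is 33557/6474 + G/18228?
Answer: 33896095/6556004 ≈ 5.1702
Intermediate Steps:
33557/6474 + G/18228 = 33557/6474 - 239/18228 = 33896095/6556004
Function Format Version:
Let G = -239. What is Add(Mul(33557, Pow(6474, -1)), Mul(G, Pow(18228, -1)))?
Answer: Rational(33896095, 6556004) ≈ 5.1702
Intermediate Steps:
Add(Mul(33557, Pow(6474, -1)), Mul(G, Pow(18228, -1))) = Add(Mul(33557, Pow(6474, -1)), Mul(-239, Pow(18228, -1))) = Add(Mul(33557, Rational(1, 6474)), Mul(-239, Rational(1, 18228))) = Add(Rational(33557, 6474), Rational(-239, 18228)) = Rational(33896095, 6556004)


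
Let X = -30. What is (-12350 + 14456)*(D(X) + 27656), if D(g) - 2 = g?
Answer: 58184568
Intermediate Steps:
D(g) = 2 + g
(-12350 + 14456)*(D(X) + 27656) = (-12350 + 14456)*((2 - 30) + 27656) = 2106*(-28 + 27656) = 2106*27628 = 58184568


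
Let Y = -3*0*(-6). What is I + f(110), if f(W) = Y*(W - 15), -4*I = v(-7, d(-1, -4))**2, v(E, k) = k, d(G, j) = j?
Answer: -4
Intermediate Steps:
Y = 0 (Y = 0*(-6) = 0)
I = -4 (I = -1/4*(-4)**2 = -1/4*16 = -4)
f(W) = 0 (f(W) = 0*(W - 15) = 0*(-15 + W) = 0)
I + f(110) = -4 + 0 = -4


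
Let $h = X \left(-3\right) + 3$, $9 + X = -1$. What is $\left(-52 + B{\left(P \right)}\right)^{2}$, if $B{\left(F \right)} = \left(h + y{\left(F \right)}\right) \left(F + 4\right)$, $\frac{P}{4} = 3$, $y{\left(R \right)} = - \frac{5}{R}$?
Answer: $\frac{1982464}{9} \approx 2.2027 \cdot 10^{5}$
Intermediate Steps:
$X = -10$ ($X = -9 - 1 = -10$)
$h = 33$ ($h = \left(-10\right) \left(-3\right) + 3 = 30 + 3 = 33$)
$P = 12$ ($P = 4 \cdot 3 = 12$)
$B{\left(F \right)} = \left(4 + F\right) \left(33 - \frac{5}{F}\right)$ ($B{\left(F \right)} = \left(33 - \frac{5}{F}\right) \left(F + 4\right) = \left(33 - \frac{5}{F}\right) \left(4 + F\right) = \left(4 + F\right) \left(33 - \frac{5}{F}\right)$)
$\left(-52 + B{\left(P \right)}\right)^{2} = \left(-52 + \left(127 - \frac{20}{12} + 33 \cdot 12\right)\right)^{2} = \left(-52 + \left(127 - \frac{5}{3} + 396\right)\right)^{2} = \left(-52 + \frac{1564}{3}\right)^{2} = \left(\frac{1408}{3}\right)^{2} = \frac{1982464}{9}$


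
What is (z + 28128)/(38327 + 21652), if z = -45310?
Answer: -17182/59979 ≈ -0.28647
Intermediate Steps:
(z + 28128)/(38327 + 21652) = (-45310 + 28128)/(38327 + 21652) = -17182/59979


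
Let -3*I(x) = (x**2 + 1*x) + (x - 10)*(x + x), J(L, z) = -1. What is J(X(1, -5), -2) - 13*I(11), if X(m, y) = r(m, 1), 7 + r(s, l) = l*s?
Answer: 1999/3 ≈ 666.33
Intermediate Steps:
r(s, l) = -7 + l*s
X(m, y) = -7 + m (X(m, y) = -7 + 1*m = -7 + m)
I(x) = -x/3 - x**2/3 - 2*x*(-10 + x)/3 (I(x) = -((x**2 + 1*x) + (x - 10)*(x + x))/3 = -((x**2 + x) + (-10 + x)*(2*x))/3 = -((x + x**2) + 2*x*(-10 + x))/3 = -(x + x**2 + 2*x*(-10 + x))/3 = -x/3 - x**2/3 - 2*x*(-10 + x)/3)
J(X(1, -5), -2) - 13*I(11) = -1 - 13*11*(19 - 3*11)/3 = -1 - 13*11*(19 - 33)/3 = -1 - 13*11*(-14)/3 = -1 - 13*(-154/3) = -1 + 2002/3 = 1999/3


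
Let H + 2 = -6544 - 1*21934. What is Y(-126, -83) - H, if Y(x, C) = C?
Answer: 28397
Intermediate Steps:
H = -28480 (H = -2 + (-6544 - 1*21934) = -2 + (-6544 - 21934) = -2 - 28478 = -28480)
Y(-126, -83) - H = -83 - 1*(-28480) = -83 + 28480 = 28397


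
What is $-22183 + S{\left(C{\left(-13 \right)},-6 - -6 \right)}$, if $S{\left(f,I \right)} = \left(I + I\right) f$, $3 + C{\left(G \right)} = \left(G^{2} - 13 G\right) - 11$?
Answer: $-22183$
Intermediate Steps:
$C{\left(G \right)} = -14 + G^{2} - 13 G$ ($C{\left(G \right)} = -3 - \left(11 - G^{2} + 13 G\right) = -14 + G^{2} - 13 G$)
$S{\left(f,I \right)} = 2 I f$
$-22183 + S{\left(C{\left(-13 \right)},-6 - -6 \right)} = -22183 + 2 \left(-6 - -6\right) \left(-14 + \left(-13\right)^{2} - -169\right) = -22183 + 2 \left(-6 + 6\right) \left(-14 + 169 + 169\right) = -22183 + 2 \cdot 0 \cdot 324 = -22183 + 0 = -22183$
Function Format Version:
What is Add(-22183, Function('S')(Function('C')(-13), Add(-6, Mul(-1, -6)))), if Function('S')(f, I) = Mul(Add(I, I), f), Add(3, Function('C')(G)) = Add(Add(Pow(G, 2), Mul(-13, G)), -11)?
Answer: -22183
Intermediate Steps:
Function('C')(G) = Add(-14, Pow(G, 2), Mul(-13, G)) (Function('C')(G) = Add(-3, Add(Add(Pow(G, 2), Mul(-13, G)), -11)) = Add(-3, Add(-11, Pow(G, 2), Mul(-13, G))) = Add(-14, Pow(G, 2), Mul(-13, G)))
Function('S')(f, I) = Mul(2, I, f) (Function('S')(f, I) = Mul(Mul(2, I), f) = Mul(2, I, f))
Add(-22183, Function('S')(Function('C')(-13), Add(-6, Mul(-1, -6)))) = Add(-22183, Mul(2, Add(-6, Mul(-1, -6)), Add(-14, Pow(-13, 2), Mul(-13, -13)))) = Add(-22183, Mul(2, Add(-6, 6), Add(-14, 169, 169))) = Add(-22183, Mul(2, 0, 324)) = Add(-22183, 0) = -22183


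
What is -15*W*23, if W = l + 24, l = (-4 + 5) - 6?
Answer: -6555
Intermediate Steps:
l = -5 (l = 1 - 6 = -5)
W = 19 (W = -5 + 24 = 19)
-15*W*23 = -15*19*23 = -285*23 = -6555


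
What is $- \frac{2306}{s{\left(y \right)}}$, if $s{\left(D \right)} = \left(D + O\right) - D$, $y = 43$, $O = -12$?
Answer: $\frac{1153}{6} \approx 192.17$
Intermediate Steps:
$s{\left(D \right)} = -12$ ($s{\left(D \right)} = \left(D - 12\right) - D = \left(-12 + D\right) - D = -12$)
$- \frac{2306}{s{\left(y \right)}} = - \frac{2306}{-12} = \left(-2306\right) \left(- \frac{1}{12}\right) = \frac{1153}{6}$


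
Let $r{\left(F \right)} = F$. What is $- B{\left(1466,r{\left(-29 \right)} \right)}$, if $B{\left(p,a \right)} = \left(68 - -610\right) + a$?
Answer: $-649$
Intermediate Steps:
$B{\left(p,a \right)} = 678 + a$ ($B{\left(p,a \right)} = \left(68 + 610\right) + a = 678 + a$)
$- B{\left(1466,r{\left(-29 \right)} \right)} = - (678 - 29) = \left(-1\right) 649 = -649$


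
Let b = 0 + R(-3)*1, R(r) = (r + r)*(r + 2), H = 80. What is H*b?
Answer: 480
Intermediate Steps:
R(r) = 2*r*(2 + r) (R(r) = (2*r)*(2 + r) = 2*r*(2 + r))
b = 6 (b = 0 + (2*(-3)*(2 - 3))*1 = 0 + (2*(-3)*(-1))*1 = 0 + 6*1 = 0 + 6 = 6)
H*b = 80*6 = 480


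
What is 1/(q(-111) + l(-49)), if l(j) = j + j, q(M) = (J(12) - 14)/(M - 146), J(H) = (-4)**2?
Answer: -257/25188 ≈ -0.010203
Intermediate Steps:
J(H) = 16
q(M) = 2/(-146 + M) (q(M) = (16 - 14)/(M - 146) = 2/(-146 + M))
l(j) = 2*j
1/(q(-111) + l(-49)) = 1/(2/(-146 - 111) + 2*(-49)) = 1/(2/(-257) - 98) = 1/(2*(-1/257) - 98) = 1/(-2/257 - 98) = 1/(-25188/257) = -257/25188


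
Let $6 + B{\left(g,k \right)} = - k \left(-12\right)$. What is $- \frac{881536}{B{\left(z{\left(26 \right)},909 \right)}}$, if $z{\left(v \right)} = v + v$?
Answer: $- \frac{440768}{5451} \approx -80.86$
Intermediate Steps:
$z{\left(v \right)} = 2 v$
$B{\left(g,k \right)} = -6 + 12 k$ ($B{\left(g,k \right)} = -6 - k \left(-12\right) = -6 - - 12 k = -6 + 12 k$)
$- \frac{881536}{B{\left(z{\left(26 \right)},909 \right)}} = - \frac{881536}{-6 + 12 \cdot 909} = - \frac{881536}{-6 + 10908} = - \frac{881536}{10902} = \left(-881536\right) \frac{1}{10902} = - \frac{440768}{5451}$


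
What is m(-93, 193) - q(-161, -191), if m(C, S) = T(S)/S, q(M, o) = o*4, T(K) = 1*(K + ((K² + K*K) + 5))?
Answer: 222148/193 ≈ 1151.0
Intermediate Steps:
T(K) = 5 + K + 2*K² (T(K) = 1*(K + ((K² + K²) + 5)) = 1*(K + (2*K² + 5)) = 1*(K + (5 + 2*K²)) = 1*(5 + K + 2*K²) = 5 + K + 2*K²)
q(M, o) = 4*o
m(C, S) = (5 + S + 2*S²)/S
m(-93, 193) - q(-161, -191) = (1 + 2*193 + 5/193) - 4*(-191) = (1 + 386 + 5*(1/193)) - 1*(-764) = (1 + 386 + 5/193) + 764 = 74696/193 + 764 = 222148/193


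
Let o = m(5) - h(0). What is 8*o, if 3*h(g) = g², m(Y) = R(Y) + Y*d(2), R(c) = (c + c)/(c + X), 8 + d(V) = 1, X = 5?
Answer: -272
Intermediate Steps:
d(V) = -7 (d(V) = -8 + 1 = -7)
R(c) = 2*c/(5 + c) (R(c) = (c + c)/(c + 5) = (2*c)/(5 + c) = 2*c/(5 + c))
m(Y) = -7*Y + 2*Y/(5 + Y) (m(Y) = 2*Y/(5 + Y) + Y*(-7) = 2*Y/(5 + Y) - 7*Y = -7*Y + 2*Y/(5 + Y))
h(g) = g²/3
o = -34 (o = 5*(-33 - 7*5)/(5 + 5) - 0²/3 = 5*(-33 - 35)/10 - 0/3 = 5*(⅒)*(-68) - 1*0 = -34 + 0 = -34)
8*o = 8*(-34) = -272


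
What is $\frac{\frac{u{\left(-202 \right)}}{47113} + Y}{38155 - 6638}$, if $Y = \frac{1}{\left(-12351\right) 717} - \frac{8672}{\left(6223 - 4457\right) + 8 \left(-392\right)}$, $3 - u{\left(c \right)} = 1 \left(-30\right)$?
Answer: $\frac{164477566617526}{818850832677384345} \approx 0.00020086$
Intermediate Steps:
$u{\left(c \right)} = 33$ ($u{\left(c \right)} = 3 - 1 \left(-30\right) = 3 - -30 = 3 + 30 = 33$)
$Y = \frac{38398171427}{6066131895}$ ($Y = \left(- \frac{1}{12351}\right) \frac{1}{717} - \frac{8672}{1766 - 3136} = - \frac{1}{8855667} - \frac{8672}{-1370} = - \frac{1}{8855667} - - \frac{4336}{685} = - \frac{1}{8855667} + \frac{4336}{685} = \frac{38398171427}{6066131895} \approx 6.3299$)
$\frac{\frac{u{\left(-202 \right)}}{47113} + Y}{38155 - 6638} = \frac{\frac{33}{47113} + \frac{38398171427}{6066131895}}{38155 - 6638} = \frac{33 \cdot \frac{1}{47113} + \frac{38398171427}{6066131895}}{31517} = \left(\frac{3}{4283} + \frac{38398171427}{6066131895}\right) \frac{1}{31517} = \frac{164477566617526}{25981242906285} \cdot \frac{1}{31517} = \frac{164477566617526}{818850832677384345}$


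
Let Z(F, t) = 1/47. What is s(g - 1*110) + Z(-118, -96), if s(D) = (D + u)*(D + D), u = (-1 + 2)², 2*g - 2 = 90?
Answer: 379009/47 ≈ 8064.0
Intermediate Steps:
g = 46 (g = 1 + (½)*90 = 1 + 45 = 46)
u = 1 (u = 1² = 1)
Z(F, t) = 1/47
s(D) = 2*D*(1 + D) (s(D) = (D + 1)*(D + D) = (1 + D)*(2*D) = 2*D*(1 + D))
s(g - 1*110) + Z(-118, -96) = 2*(46 - 1*110)*(1 + (46 - 1*110)) + 1/47 = 2*(46 - 110)*(1 + (46 - 110)) + 1/47 = 2*(-64)*(1 - 64) + 1/47 = 2*(-64)*(-63) + 1/47 = 8064 + 1/47 = 379009/47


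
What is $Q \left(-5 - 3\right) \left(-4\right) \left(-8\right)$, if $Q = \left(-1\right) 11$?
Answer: $2816$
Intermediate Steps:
$Q = -11$
$Q \left(-5 - 3\right) \left(-4\right) \left(-8\right) = - 11 \left(-5 - 3\right) \left(-4\right) \left(-8\right) = - 11 \left(\left(-8\right) \left(-4\right)\right) \left(-8\right) = \left(-11\right) 32 \left(-8\right) = \left(-352\right) \left(-8\right) = 2816$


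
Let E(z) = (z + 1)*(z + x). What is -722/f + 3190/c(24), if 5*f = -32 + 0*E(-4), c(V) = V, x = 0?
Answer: 11795/48 ≈ 245.73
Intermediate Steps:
E(z) = z*(1 + z) (E(z) = (z + 1)*(z + 0) = (1 + z)*z = z*(1 + z))
f = -32/5 (f = (-32 + 0*(-4*(1 - 4)))/5 = (-32 + 0*(-4*(-3)))/5 = (-32 + 0*12)/5 = (-32 + 0)/5 = (1/5)*(-32) = -32/5 ≈ -6.4000)
-722/f + 3190/c(24) = -722/(-32/5) + 3190/24 = -722*(-5/32) + 3190*(1/24) = 1805/16 + 1595/12 = 11795/48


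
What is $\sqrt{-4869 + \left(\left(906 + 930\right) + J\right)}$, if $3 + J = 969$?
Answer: $i \sqrt{2067} \approx 45.464 i$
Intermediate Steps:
$J = 966$ ($J = -3 + 969 = 966$)
$\sqrt{-4869 + \left(\left(906 + 930\right) + J\right)} = \sqrt{-4869 + \left(\left(906 + 930\right) + 966\right)} = \sqrt{-4869 + \left(1836 + 966\right)} = \sqrt{-4869 + 2802} = \sqrt{-2067} = i \sqrt{2067}$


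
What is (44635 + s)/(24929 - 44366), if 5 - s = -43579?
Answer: -88219/19437 ≈ -4.5387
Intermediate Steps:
s = 43584 (s = 5 - 1*(-43579) = 5 + 43579 = 43584)
(44635 + s)/(24929 - 44366) = (44635 + 43584)/(24929 - 44366) = 88219/(-19437) = 88219*(-1/19437) = -88219/19437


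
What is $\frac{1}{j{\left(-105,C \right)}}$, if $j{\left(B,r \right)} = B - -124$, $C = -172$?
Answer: $\frac{1}{19} \approx 0.052632$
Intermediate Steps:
$j{\left(B,r \right)} = 124 + B$ ($j{\left(B,r \right)} = B + 124 = 124 + B$)
$\frac{1}{j{\left(-105,C \right)}} = \frac{1}{124 - 105} = \frac{1}{19}$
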